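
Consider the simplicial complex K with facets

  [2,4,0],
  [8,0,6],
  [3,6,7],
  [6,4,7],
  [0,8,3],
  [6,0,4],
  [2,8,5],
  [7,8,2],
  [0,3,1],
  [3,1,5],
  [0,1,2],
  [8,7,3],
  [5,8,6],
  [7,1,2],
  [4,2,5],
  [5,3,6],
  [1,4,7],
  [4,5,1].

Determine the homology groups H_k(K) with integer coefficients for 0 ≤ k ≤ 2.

We work with the vertex ordering 0 < 1 < 2 < 3 < 4 < 5 < 6 < 7 < 8. The simplices of K, each written with vertices in increasing order, are:

  0-simplices (9): [0], [1], [2], [3], [4], [5], [6], [7], [8]
  1-simplices (27): (27 of them)
  2-simplices (18): [0,1,2], [0,1,3], [0,2,4], [0,3,8], [0,4,6], [0,6,8], [1,2,7], [1,3,5], [1,4,5], [1,4,7], [2,4,5], [2,5,8], [2,7,8], [3,5,6], [3,6,7], [3,7,8], [4,6,7], [5,6,8]

so the chain groups are C_0 ≅ Z^9, C_1 ≅ Z^27, C_2 ≅ Z^18.

The boundary map ∂_1: C_1 → C_0 maps an edge to its endpoints' difference, ∂[p,q] = q − p.
This gives a 9×27 integer matrix of rank 8; reducing to Smith normal form yields diagonal entries (1,1,1,1,1,1,1,1).

∂_2: C_2 → C_1 acts by ∂[p,q,r] = [q,r] − [p,r] + [p,q]. For instance
  ∂[3,6,7] = [6,7] − [3,7] + [3,6],
  ∂[3,5,6] = [5,6] − [3,6] + [3,5].
The resulting 27×18 matrix has rank 18, and its Smith normal form has invariant factors (1,1,1,1,1,1,1,1,1,1,1,1,1,1,1,1,1,2).

Now H_k = ker ∂_k / im ∂_{k+1}, so:

  H_0: rank C_0 − rank ∂_1 = 9 − 8 = 1, and the invariant factors of ∂_1 are all 1, so H_0 = Z.
  H_1: rank ker ∂_1 − rank ∂_2 = (27 − 8) − 18 = 1, and ∂_2 has invariant factor 2 > 1, so H_1 = Z ⊕ Z/2.
  H_2: rank ker ∂_2 − rank ∂_3 = (18 − 18) − 0 = 0, and there is no ∂_3, so H_2 = 0.

H_0 ≅ Z,  H_1 ≅ Z ⊕ Z/2,  H_2 = 0.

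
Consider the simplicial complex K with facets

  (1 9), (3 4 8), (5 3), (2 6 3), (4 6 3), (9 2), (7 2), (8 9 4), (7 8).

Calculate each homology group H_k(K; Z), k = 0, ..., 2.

Order the vertices as 1 < 2 < 3 < 4 < 5 < 6 < 7 < 8 < 9. Listing each simplex with vertices in this order, K has dimension 2 with simplices:

  0-simplices (9): [1], [2], [3], [4], [5], [6], [7], [8], [9]
  1-simplices (14): [1,9], [2,3], [2,6], [2,7], [2,9], [3,4], [3,5], [3,6], [3,8], [4,6], [4,8], [4,9], [7,8], [8,9]
  2-simplices (4): [2,3,6], [3,4,6], [3,4,8], [4,8,9]

Hence C_0 ≅ Z^9, C_1 ≅ Z^14, C_2 ≅ Z^4.

Boundary ∂_1: C_1 → C_0 sends each edge [p,q] (with p < q) to q − p. For instance
  ∂[3,6] = [6] − [3].
As a 9×14 matrix over Z this has rank 8, with invariant factors (1,1,1,1,1,1,1,1).

The boundary map ∂_2: C_2 → C_1 acts by ∂[p,q,r] = [q,r] − [p,r] + [p,q]. For instance
  ∂[2,3,6] = [3,6] − [2,6] + [2,3],
  ∂[3,4,6] = [4,6] − [3,6] + [3,4].
This gives a 14×4 integer matrix of rank 4; reducing to Smith normal form yields diagonal entries (1,1,1,1).

Reading off H_k = ker ∂_k / im ∂_{k+1}:

  H_0: rank C_0 − rank ∂_1 = 9 − 8 = 1, and the invariant factors of ∂_1 are all 1, so H_0 ≅ Z.
  H_1: rank ker ∂_1 − rank ∂_2 = (14 − 8) − 4 = 2, and the invariant factors of ∂_2 are all 1, so H_1 ≅ Z^2.
  H_2: rank ker ∂_2 − rank ∂_3 = (4 − 4) − 0 = 0, and there is no ∂_3, so H_2 ≅ 0.

As a check, the Euler characteristic is 9 − 14 + 4 = -1, which agrees with 1 − 2 + 0 = -1.

H_0 ≅ Z,  H_1 ≅ Z^2,  H_2 = 0.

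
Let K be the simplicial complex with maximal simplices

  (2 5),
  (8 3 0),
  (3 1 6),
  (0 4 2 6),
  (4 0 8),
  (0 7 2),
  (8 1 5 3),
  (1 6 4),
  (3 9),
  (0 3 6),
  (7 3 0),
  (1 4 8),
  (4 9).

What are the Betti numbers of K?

b_0 = 1, b_1 = 2, b_2 = 1, b_3 = 0.

Fix the vertex order 0 < 1 < 2 < 3 < 4 < 5 < 6 < 7 < 8 < 9 and write every simplex with vertices in increasing order. Then dim K = 3 and the simplices of K are:

  0-simplices (10): [0], [1], [2], [3], [4], [5], [6], [7], [8], [9]
  1-simplices (24): (24 of them)
  2-simplices (16): [0,2,4], [0,2,6], [0,2,7], [0,3,6], [0,3,7], [0,3,8], [0,4,6], [0,4,8], [1,3,5], [1,3,6], [1,3,8], [1,4,6], [1,4,8], [1,5,8], [2,4,6], [3,5,8]
  3-simplices (2): [0,2,4,6], [1,3,5,8]

giving chain groups C_0 ≅ Z^10, C_1 ≅ Z^24, C_2 ≅ Z^16, C_3 ≅ Z^2.

Boundary ∂_1: C_1 → C_0 is given by ∂[p,q] = [q] − [p]. For instance
  ∂[2,7] = [7] − [2].
The 10×24 boundary matrix has rank 9 and Smith normal form diag(1,1,1,1,1,1,1,1,1).

Boundary ∂_2: C_2 → C_1 maps a triangle to the signed sum of its edges. For instance
  ∂[0,2,6] = [2,6] − [0,6] + [0,2],
  ∂[0,4,6] = [4,6] − [0,6] + [0,4].
As a 24×16 matrix over Z this has rank 13, with invariant factors (1,1,1,1,1,1,1,1,1,1,1,1,1).

The boundary map ∂_3: C_3 → C_2 sends each 3-simplex σ to the alternating sum Σ_i (−1)^i (σ with its i-th vertex removed). For instance
  ∂[1,3,5,8] = [3,5,8] − [1,5,8] + [1,3,8] − [1,3,5],
  ∂[0,2,4,6] = [2,4,6] − [0,4,6] + [0,2,6] − [0,2,4].
The resulting 16×2 matrix has rank 2, and its Smith normal form has invariant factors (1,1).

Reading off H_k = ker ∂_k / im ∂_{k+1}:

  H_0: rank C_0 − rank ∂_1 = 10 − 9 = 1, and the invariant factors of ∂_1 are all 1, so H_0 = Z.
  H_1: rank ker ∂_1 − rank ∂_2 = (24 − 9) − 13 = 2, and the invariant factors of ∂_2 are all 1, so H_1 = Z^2.
  H_2: rank ker ∂_2 − rank ∂_3 = (16 − 13) − 2 = 1, and the invariant factors of ∂_3 are all 1, so H_2 = Z.
  H_3: rank ker ∂_3 − rank ∂_4 = (2 − 2) − 0 = 0, and there is no ∂_4, so H_3 = 0.

As a check, the Euler characteristic is 10 − 24 + 16 − 2 = 0, which agrees with 1 − 2 + 1 − 0 = 0.

Hence the Betti numbers are b_0 = 1, b_1 = 2, b_2 = 1, b_3 = 0.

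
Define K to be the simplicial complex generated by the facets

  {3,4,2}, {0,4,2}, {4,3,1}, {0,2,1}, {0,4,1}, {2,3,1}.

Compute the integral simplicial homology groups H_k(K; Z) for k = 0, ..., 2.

H_0 ≅ Z,  H_1 = 0,  H_2 ≅ Z.

Fix the vertex order 0 < 1 < 2 < 3 < 4 and write every simplex with vertices in increasing order. Then dim K = 2 and the simplices of K are:

  0-simplices (5): [0], [1], [2], [3], [4]
  1-simplices (9): [0,1], [0,2], [0,4], [1,2], [1,3], [1,4], [2,3], [2,4], [3,4]
  2-simplices (6): [0,1,2], [0,1,4], [0,2,4], [1,2,3], [1,3,4], [2,3,4]

Hence C_0 ≅ Z^5, C_1 ≅ Z^9, C_2 ≅ Z^6.

∂_1: C_1 → C_0 sends each edge [p,q] (with p < q) to q − p. For instance
  ∂[0,4] = [4] − [0].
This gives a 5×9 integer matrix of rank 4; reducing to Smith normal form yields diagonal entries (1,1,1,1).

The boundary map ∂_2: C_2 → C_1 acts by ∂[p,q,r] = [q,r] − [p,r] + [p,q]. For instance
  ∂[0,2,4] = [2,4] − [0,4] + [0,2],
  ∂[2,3,4] = [3,4] − [2,4] + [2,3].
As a 9×6 matrix over Z this has rank 5, with invariant factors (1,1,1,1,1).

Computing H_k = (kernel of ∂_k) / (image of ∂_{k+1}):

  H_0: rank C_0 − rank ∂_1 = 5 − 4 = 1, and the invariant factors of ∂_1 are all 1, so H_0 = Z.
  H_1: rank ker ∂_1 − rank ∂_2 = (9 − 4) − 5 = 0, and the invariant factors of ∂_2 are all 1, so H_1 = 0.
  H_2: rank ker ∂_2 − rank ∂_3 = (6 − 5) − 0 = 1, and there is no ∂_3, so H_2 = Z.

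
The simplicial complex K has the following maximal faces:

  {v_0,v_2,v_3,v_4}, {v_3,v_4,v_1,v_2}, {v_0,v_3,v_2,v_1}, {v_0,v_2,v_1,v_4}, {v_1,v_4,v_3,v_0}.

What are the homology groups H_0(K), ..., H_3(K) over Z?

Take the total order v_0 < v_1 < v_2 < v_3 < v_4 on the vertex set. Then K (dimension 3) consists of the simplices:

  0-simplices (5): [v_0], [v_1], [v_2], [v_3], [v_4]
  1-simplices (10): [v_0,v_1], [v_0,v_2], [v_0,v_3], [v_0,v_4], [v_1,v_2], [v_1,v_3], [v_1,v_4], [v_2,v_3], [v_2,v_4], [v_3,v_4]
  2-simplices (10): [v_0,v_1,v_2], [v_0,v_1,v_3], [v_0,v_1,v_4], [v_0,v_2,v_3], [v_0,v_2,v_4], [v_0,v_3,v_4], [v_1,v_2,v_3], [v_1,v_2,v_4], [v_1,v_3,v_4], [v_2,v_3,v_4]
  3-simplices (5): [v_0,v_1,v_2,v_3], [v_0,v_1,v_2,v_4], [v_0,v_1,v_3,v_4], [v_0,v_2,v_3,v_4], [v_1,v_2,v_3,v_4]

Hence C_0 ≅ Z^5, C_1 ≅ Z^10, C_2 ≅ Z^10, C_3 ≅ Z^5.

∂_1: C_1 → C_0 maps an edge to its endpoints' difference, ∂[p,q] = q − p. For instance
  ∂[v_0,v_4] = [v_4] − [v_0].
As a 5×10 matrix over Z this has rank 4, with invariant factors (1,1,1,1).

The boundary map ∂_2: C_2 → C_1 acts by ∂[p,q,r] = [q,r] − [p,r] + [p,q]. For instance
  ∂[v_0,v_1,v_4] = [v_1,v_4] − [v_0,v_4] + [v_0,v_1],
  ∂[v_2,v_3,v_4] = [v_3,v_4] − [v_2,v_4] + [v_2,v_3].
The resulting 10×10 matrix has rank 6, and its Smith normal form has invariant factors (1,1,1,1,1,1).

∂_3: C_3 → C_2 sends each 3-simplex σ to the alternating sum Σ_i (−1)^i (σ with its i-th vertex removed). For instance
  ∂[v_0,v_1,v_2,v_3] = [v_1,v_2,v_3] − [v_0,v_2,v_3] + [v_0,v_1,v_3] − [v_0,v_1,v_2],
  ∂[v_0,v_1,v_3,v_4] = [v_1,v_3,v_4] − [v_0,v_3,v_4] + [v_0,v_1,v_4] − [v_0,v_1,v_3].
This gives a 10×5 integer matrix of rank 4; reducing to Smith normal form yields diagonal entries (1,1,1,1).

Now H_k = ker ∂_k / im ∂_{k+1}, so:

  H_0: rank C_0 − rank ∂_1 = 5 − 4 = 1, and the invariant factors of ∂_1 are all 1, so H_0 = Z.
  H_1: rank ker ∂_1 − rank ∂_2 = (10 − 4) − 6 = 0, and the invariant factors of ∂_2 are all 1, so H_1 = 0.
  H_2: rank ker ∂_2 − rank ∂_3 = (10 − 6) − 4 = 0, and the invariant factors of ∂_3 are all 1, so H_2 = 0.
  H_3: rank ker ∂_3 − rank ∂_4 = (5 − 4) − 0 = 1, and there is no ∂_4, so H_3 = Z.

(K is a triangulation of the 3-sphere S^3.)

H_0 = Z,  H_1 = 0,  H_2 = 0,  H_3 = Z.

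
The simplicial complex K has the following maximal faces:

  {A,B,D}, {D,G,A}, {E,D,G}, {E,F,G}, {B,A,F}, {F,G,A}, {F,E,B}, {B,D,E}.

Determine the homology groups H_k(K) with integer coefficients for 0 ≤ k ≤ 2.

K has 6 vertices, 12 edges, 8 triangles.
rank ∂_0 = 0, rank ∂_1 = 5 ⇒ b_0 = 6 − 0 − 5 = 1; all invariant factors of ∂_1 are 1 so no torsion. So H_0 = Z.
rank ∂_1 = 5, rank ∂_2 = 7 ⇒ b_1 = 12 − 5 − 7 = 0; all invariant factors of ∂_2 are 1 so no torsion. So H_1 = 0.
rank ∂_2 = 7, rank ∂_3 = 0 ⇒ b_2 = 8 − 7 − 0 = 1. So H_2 = Z.

H_0 = Z,  H_1 = 0,  H_2 = Z.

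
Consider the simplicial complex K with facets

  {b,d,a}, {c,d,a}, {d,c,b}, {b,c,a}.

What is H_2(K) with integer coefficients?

Order the vertices as a < b < c < d. Listing each simplex with vertices in this order, K has dimension 2 with simplices:

  0-simplices (4): a, b, c, d
  1-simplices (6): ab, ac, ad, bc, bd, cd
  2-simplices (4): abc, abd, acd, bcd

giving chain groups C_0 ≅ Z^4, C_1 ≅ Z^6, C_2 ≅ Z^4.

∂_1: C_1 → C_0 maps an edge to its endpoints' difference, ∂[p,q] = q − p. For instance
  ∂ad = d − a.
The 4×6 boundary matrix has rank 3 and Smith normal form diag(1,1,1).

Boundary ∂_2: C_2 → C_1 maps a triangle to the signed sum of its edges. For instance
  ∂acd = cd − ad + ac,
  ∂abc = bc − ac + ab.
This gives a 6×4 integer matrix of rank 3; reducing to Smith normal form yields diagonal entries (1,1,1).

Reading off H_k = ker ∂_k / im ∂_{k+1}:

  H_2: rank ker ∂_2 − rank ∂_3 = (4 − 3) − 0 = 1, and there is no ∂_3, so H_2 ≅ Z.

H_2 = Z.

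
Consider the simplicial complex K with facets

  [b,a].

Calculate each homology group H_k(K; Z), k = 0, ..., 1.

Fix the vertex order a < b and write every simplex with vertices in increasing order. Then dim K = 1 and the simplices of K are:

  0-simplices (2): a, b
  1-simplices (1): ab

Hence C_0 ≅ Z^2, C_1 ≅ Z^1.

The boundary map ∂_1: C_1 → C_0 maps an edge to its endpoints' difference, ∂[p,q] = q − p. For instance
  ∂ab = b − a.
The 2×1 boundary matrix has rank 1 and Smith normal form diag(1).

Now H_k = ker ∂_k / im ∂_{k+1}, so:

  H_0: rank C_0 − rank ∂_1 = 2 − 1 = 1, and the invariant factors of ∂_1 are all 1, so H_0 = Z.
  H_1: rank ker ∂_1 − rank ∂_2 = (1 − 1) − 0 = 0, and there is no ∂_2, so H_1 = 0.

H_0 ≅ Z,  H_1 = 0.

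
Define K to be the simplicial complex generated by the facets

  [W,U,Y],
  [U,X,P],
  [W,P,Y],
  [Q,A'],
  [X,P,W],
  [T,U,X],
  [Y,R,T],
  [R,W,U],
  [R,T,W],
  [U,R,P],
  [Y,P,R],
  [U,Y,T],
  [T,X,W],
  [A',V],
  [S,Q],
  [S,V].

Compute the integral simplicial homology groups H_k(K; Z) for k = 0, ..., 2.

We work with the vertex ordering P < Q < R < S < T < U < V < W < X < Y < A'. The simplices of K, each written with vertices in increasing order, are:

  0-simplices (11): [P], [Q], [R], [S], [T], [U], [V], [W], [X], [Y], [A']
  1-simplices (22): [P,R], [P,U], [P,W], [P,X], [P,Y], [Q,S], [Q,A'], [R,T], [R,U], [R,W], [R,Y], [S,V], [T,U], [T,W], [T,X], [T,Y], [U,W], [U,X], [U,Y], [V,A'], [W,X], [W,Y]
  2-simplices (12): [P,R,U], [P,R,Y], [P,U,X], [P,W,X], [P,W,Y], [R,T,W], [R,T,Y], [R,U,W], [T,U,X], [T,U,Y], [T,W,X], [U,W,Y]

so the chain groups are C_0 ≅ Z^11, C_1 ≅ Z^22, C_2 ≅ Z^12.

The boundary map ∂_1: C_1 → C_0 maps an edge to its endpoints' difference, ∂[p,q] = q − p. For instance
  ∂[Q,S] = [S] − [Q].
The resulting 11×22 matrix has rank 9, and its Smith normal form has invariant factors (1,1,1,1,1,1,1,1,1).

∂_2: C_2 → C_1 acts by ∂[p,q,r] = [q,r] − [p,r] + [p,q]. For instance
  ∂[U,W,Y] = [W,Y] − [U,Y] + [U,W],
  ∂[P,R,Y] = [R,Y] − [P,Y] + [P,R].
The 22×12 boundary matrix has rank 12 and Smith normal form diag(1,1,1,1,1,1,1,1,1,1,1,2).

Computing H_k = (kernel of ∂_k) / (image of ∂_{k+1}):

  H_0: rank C_0 − rank ∂_1 = 11 − 9 = 2, and the invariant factors of ∂_1 are all 1, so H_0 = Z^2.
  H_1: rank ker ∂_1 − rank ∂_2 = (22 − 9) − 12 = 1, and ∂_2 has invariant factor 2 > 1, so H_1 = Z ⊕ Z/2.
  H_2: rank ker ∂_2 − rank ∂_3 = (12 − 12) − 0 = 0, and there is no ∂_3, so H_2 = 0.

As a check, the Euler characteristic is 11 − 22 + 12 = 1, which agrees with 2 − 1 + 0 = 1.
(K is a triangulation of the disjoint union of the circle S^1 and the real projective plane RP^2.)

H_0 = Z^2,  H_1 = Z ⊕ Z/2,  H_2 = 0.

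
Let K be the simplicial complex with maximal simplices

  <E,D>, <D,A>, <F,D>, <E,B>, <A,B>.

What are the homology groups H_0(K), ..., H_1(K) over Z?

H_0 ≅ Z,  H_1 ≅ Z.

Order the vertices as A < B < D < E < F. Listing each simplex with vertices in this order, K has dimension 1 with simplices:

  0-simplices (5): A, B, D, E, F
  1-simplices (5): AB, AD, BE, DE, DF

so the chain groups are C_0 ≅ Z^5, C_1 ≅ Z^5.

The boundary map ∂_1: C_1 → C_0 maps an edge to its endpoints' difference, ∂[p,q] = q − p. For instance
  ∂DE = E − D.
The resulting 5×5 matrix has rank 4, and its Smith normal form has invariant factors (1,1,1,1).

Now H_k = ker ∂_k / im ∂_{k+1}, so:

  H_0: rank C_0 − rank ∂_1 = 5 − 4 = 1, and the invariant factors of ∂_1 are all 1, so H_0 ≅ Z.
  H_1: rank ker ∂_1 − rank ∂_2 = (5 − 4) − 0 = 1, and there is no ∂_2, so H_1 ≅ Z.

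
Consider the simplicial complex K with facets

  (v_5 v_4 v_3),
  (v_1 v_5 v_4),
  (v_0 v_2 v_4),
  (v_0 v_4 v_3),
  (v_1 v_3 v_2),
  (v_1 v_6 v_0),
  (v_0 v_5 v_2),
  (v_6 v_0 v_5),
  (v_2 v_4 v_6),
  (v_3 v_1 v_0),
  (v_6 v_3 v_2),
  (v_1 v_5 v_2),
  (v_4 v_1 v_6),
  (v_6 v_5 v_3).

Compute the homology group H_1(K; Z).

Fix the vertex order v_0 < v_1 < v_2 < v_3 < v_4 < v_5 < v_6 and write every simplex with vertices in increasing order. Then dim K = 2 and the simplices of K are:

  0-simplices (7): [v_0], [v_1], [v_2], [v_3], [v_4], [v_5], [v_6]
  1-simplices (21): (21 of them)
  2-simplices (14): (14 of them)

Hence C_0 ≅ Z^7, C_1 ≅ Z^21, C_2 ≅ Z^14.

∂_1: C_1 → C_0 maps an edge to its endpoints' difference, ∂[p,q] = q − p. For instance
  ∂[v_1,v_4] = [v_4] − [v_1].
The resulting 7×21 matrix has rank 6, and its Smith normal form has invariant factors (1,1,1,1,1,1).

The boundary map ∂_2: C_2 → C_1 sends each 2-simplex [p,q,r] to [q,r] − [p,r] + [p,q]. For instance
  ∂[v_1,v_4,v_6] = [v_4,v_6] − [v_1,v_6] + [v_1,v_4],
  ∂[v_1,v_4,v_5] = [v_4,v_5] − [v_1,v_5] + [v_1,v_4].
This gives a 21×14 integer matrix of rank 13; reducing to Smith normal form yields diagonal entries (1,1,1,1,1,1,1,1,1,1,1,1,1).

Reading off H_k = ker ∂_k / im ∂_{k+1}:

  H_1: rank ker ∂_1 − rank ∂_2 = (21 − 6) − 13 = 2, and the invariant factors of ∂_2 are all 1, so H_1 = Z^2.

H_1 ≅ Z^2.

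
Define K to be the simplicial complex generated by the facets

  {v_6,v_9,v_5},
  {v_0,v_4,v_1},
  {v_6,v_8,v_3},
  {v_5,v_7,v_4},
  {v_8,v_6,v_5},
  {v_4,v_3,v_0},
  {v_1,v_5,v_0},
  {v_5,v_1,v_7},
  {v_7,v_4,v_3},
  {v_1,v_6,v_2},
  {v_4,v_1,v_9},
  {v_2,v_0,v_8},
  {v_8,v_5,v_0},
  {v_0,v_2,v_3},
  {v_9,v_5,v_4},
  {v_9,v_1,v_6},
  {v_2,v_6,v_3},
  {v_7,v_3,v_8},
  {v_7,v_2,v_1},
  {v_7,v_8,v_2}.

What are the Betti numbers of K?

K has 10 vertices, 30 edges, 20 triangles.
rank ∂_0 = 0, rank ∂_1 = 9 ⇒ b_0 = 10 − 0 − 9 = 1; all invariant factors of ∂_1 are 1 so no torsion. So H_0 = Z.
rank ∂_1 = 9, rank ∂_2 = 20 ⇒ b_1 = 30 − 9 − 20 = 1; ∂_2 has invariant factor(s) [2] giving torsion. So H_1 = Z ⊕ Z/2.
rank ∂_2 = 20, rank ∂_3 = 0 ⇒ b_2 = 20 − 20 − 0 = 0. So H_2 = 0.

b_0 = 1, b_1 = 1, b_2 = 0.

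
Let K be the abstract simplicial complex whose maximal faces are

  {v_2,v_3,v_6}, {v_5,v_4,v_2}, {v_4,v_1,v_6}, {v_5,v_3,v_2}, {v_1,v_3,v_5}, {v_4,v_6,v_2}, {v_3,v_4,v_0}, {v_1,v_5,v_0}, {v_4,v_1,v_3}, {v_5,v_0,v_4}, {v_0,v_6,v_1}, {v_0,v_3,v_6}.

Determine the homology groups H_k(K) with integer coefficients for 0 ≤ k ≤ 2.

H_0 = Z,  H_1 = Z/2,  H_2 = 0.

Fix the vertex order v_0 < v_1 < v_2 < v_3 < v_4 < v_5 < v_6 and write every simplex with vertices in increasing order. Then dim K = 2 and the simplices of K are:

  0-simplices (7): [v_0], [v_1], [v_2], [v_3], [v_4], [v_5], [v_6]
  1-simplices (18): (18 of them)
  2-simplices (12): (12 of them)

Hence C_0 ≅ Z^7, C_1 ≅ Z^18, C_2 ≅ Z^12.

∂_1: C_1 → C_0 is given by ∂[p,q] = [q] − [p].
The resulting 7×18 matrix has rank 6, and its Smith normal form has invariant factors (1,1,1,1,1,1).

The boundary map ∂_2: C_2 → C_1 maps a triangle to the signed sum of its edges. For instance
  ∂[v_0,v_3,v_4] = [v_3,v_4] − [v_0,v_4] + [v_0,v_3],
  ∂[v_0,v_4,v_5] = [v_4,v_5] − [v_0,v_5] + [v_0,v_4].
The resulting 18×12 matrix has rank 12, and its Smith normal form has invariant factors (1,1,1,1,1,1,1,1,1,1,1,2).

Now H_k = ker ∂_k / im ∂_{k+1}, so:

  H_0: rank C_0 − rank ∂_1 = 7 − 6 = 1, and the invariant factors of ∂_1 are all 1, so H_0 ≅ Z.
  H_1: rank ker ∂_1 − rank ∂_2 = (18 − 6) − 12 = 0, and ∂_2 has invariant factor 2 > 1, so H_1 ≅ Z/2.
  H_2: rank ker ∂_2 − rank ∂_3 = (12 − 12) − 0 = 0, and there is no ∂_3, so H_2 ≅ 0.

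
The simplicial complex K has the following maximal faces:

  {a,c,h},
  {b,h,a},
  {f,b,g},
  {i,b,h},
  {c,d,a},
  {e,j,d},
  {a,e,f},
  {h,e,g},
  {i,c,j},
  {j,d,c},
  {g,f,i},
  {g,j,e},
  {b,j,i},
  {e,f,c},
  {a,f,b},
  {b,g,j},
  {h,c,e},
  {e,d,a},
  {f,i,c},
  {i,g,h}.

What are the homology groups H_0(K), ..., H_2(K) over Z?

H_0 = Z,  H_1 = Z ⊕ Z_2,  H_2 = 0.

Take the total order a < b < c < d < e < f < g < h < i < j on the vertex set. Then K (dimension 2) consists of the simplices:

  0-simplices (10): a, b, c, d, e, f, g, h, i, j
  1-simplices (30): ab, ac, ad, ae, af, ah, bf, bg, bh, bi, bj, cd, ce, cf, ch, ci, cj, de, dj, ef, eg, eh, ej, fg, fi, gh, gi, gj, hi, ij
  2-simplices (20): abf, abh, acd, ach, ade, aef, bfg, bgj, bhi, bij, cdj, cef, ceh, cfi, cij, dej, egh, egj, fgi, ghi

Hence C_0 ≅ Z^10, C_1 ≅ Z^30, C_2 ≅ Z^20.

Boundary ∂_1: C_1 → C_0 sends each edge [p,q] (with p < q) to q − p. For instance
  ∂eh = h − e.
As a 10×30 matrix over Z this has rank 9, with invariant factors (1,1,1,1,1,1,1,1,1).

The boundary map ∂_2: C_2 → C_1 maps a triangle to the signed sum of its edges. For instance
  ∂dej = ej − dj + de,
  ∂acd = cd − ad + ac.
The resulting 30×20 matrix has rank 20, and its Smith normal form has invariant factors (1,1,1,1,1,1,1,1,1,1,1,1,1,1,1,1,1,1,1,2).

Now H_k = ker ∂_k / im ∂_{k+1}, so:

  H_0: rank C_0 − rank ∂_1 = 10 − 9 = 1, and the invariant factors of ∂_1 are all 1, so H_0 = Z.
  H_1: rank ker ∂_1 − rank ∂_2 = (30 − 9) − 20 = 1, and ∂_2 has invariant factor 2 > 1, so H_1 = Z ⊕ Z_2.
  H_2: rank ker ∂_2 − rank ∂_3 = (20 − 20) − 0 = 0, and there is no ∂_3, so H_2 = 0.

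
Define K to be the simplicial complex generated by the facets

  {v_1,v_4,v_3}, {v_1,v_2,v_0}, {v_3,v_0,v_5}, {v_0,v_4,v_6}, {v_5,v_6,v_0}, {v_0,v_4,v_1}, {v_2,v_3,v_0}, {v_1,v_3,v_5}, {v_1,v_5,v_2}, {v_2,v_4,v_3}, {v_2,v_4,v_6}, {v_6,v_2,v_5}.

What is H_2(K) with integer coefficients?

H_2 = 0.

Fix the vertex order v_0 < v_1 < v_2 < v_3 < v_4 < v_5 < v_6 and write every simplex with vertices in increasing order. Then dim K = 2 and the simplices of K are:

  0-simplices (7): [v_0], [v_1], [v_2], [v_3], [v_4], [v_5], [v_6]
  1-simplices (18): (18 of them)
  2-simplices (12): (12 of them)

giving chain groups C_0 ≅ Z^7, C_1 ≅ Z^18, C_2 ≅ Z^12.

Boundary ∂_1: C_1 → C_0 is given by ∂[p,q] = [q] − [p]. For instance
  ∂[v_2,v_6] = [v_6] − [v_2].
The 7×18 boundary matrix has rank 6 and Smith normal form diag(1,1,1,1,1,1).

The boundary map ∂_2: C_2 → C_1 sends each 2-simplex [p,q,r] to [q,r] − [p,r] + [p,q]. For instance
  ∂[v_2,v_3,v_4] = [v_3,v_4] − [v_2,v_4] + [v_2,v_3],
  ∂[v_1,v_3,v_5] = [v_3,v_5] − [v_1,v_5] + [v_1,v_3].
The 18×12 boundary matrix has rank 12 and Smith normal form diag(1,1,1,1,1,1,1,1,1,1,1,2).

Now H_k = ker ∂_k / im ∂_{k+1}, so:

  H_2: rank ker ∂_2 − rank ∂_3 = (12 − 12) − 0 = 0, and there is no ∂_3, so H_2 = 0.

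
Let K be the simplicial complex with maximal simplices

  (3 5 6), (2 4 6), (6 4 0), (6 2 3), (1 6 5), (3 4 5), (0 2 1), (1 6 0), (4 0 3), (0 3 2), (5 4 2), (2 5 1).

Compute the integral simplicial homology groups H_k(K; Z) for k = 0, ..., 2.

Take the total order 0 < 1 < 2 < 3 < 4 < 5 < 6 on the vertex set. Then K (dimension 2) consists of the simplices:

  0-simplices (7): [0], [1], [2], [3], [4], [5], [6]
  1-simplices (18): [0,1], [0,2], [0,3], [0,4], [0,6], [1,2], [1,5], [1,6], [2,3], [2,4], [2,5], [2,6], [3,4], [3,5], [3,6], [4,5], [4,6], [5,6]
  2-simplices (12): [0,1,2], [0,1,6], [0,2,3], [0,3,4], [0,4,6], [1,2,5], [1,5,6], [2,3,6], [2,4,5], [2,4,6], [3,4,5], [3,5,6]

giving chain groups C_0 ≅ Z^7, C_1 ≅ Z^18, C_2 ≅ Z^12.

Boundary ∂_1: C_1 → C_0 sends each edge [p,q] (with p < q) to q − p.
The resulting 7×18 matrix has rank 6, and its Smith normal form has invariant factors (1,1,1,1,1,1).

The boundary map ∂_2: C_2 → C_1 acts by ∂[p,q,r] = [q,r] − [p,r] + [p,q]. For instance
  ∂[2,4,5] = [4,5] − [2,5] + [2,4],
  ∂[3,5,6] = [5,6] − [3,6] + [3,5].
As a 18×12 matrix over Z this has rank 12, with invariant factors (1,1,1,1,1,1,1,1,1,1,1,2).

From H_k ≅ ker(∂_k) / im(∂_{k+1}) we obtain:

  H_0: rank C_0 − rank ∂_1 = 7 − 6 = 1, and the invariant factors of ∂_1 are all 1, so H_0 ≅ Z.
  H_1: rank ker ∂_1 − rank ∂_2 = (18 − 6) − 12 = 0, and ∂_2 has invariant factor 2 > 1, so H_1 ≅ Z/2Z.
  H_2: rank ker ∂_2 − rank ∂_3 = (12 − 12) − 0 = 0, and there is no ∂_3, so H_2 ≅ 0.

H_0 ≅ Z,  H_1 ≅ Z/2Z,  H_2 = 0.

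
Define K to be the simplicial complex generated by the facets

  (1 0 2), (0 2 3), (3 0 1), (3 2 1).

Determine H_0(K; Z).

H_0 = Z.

Take the total order 0 < 1 < 2 < 3 on the vertex set. Then K (dimension 2) consists of the simplices:

  0-simplices (4): [0], [1], [2], [3]
  1-simplices (6): [0,1], [0,2], [0,3], [1,2], [1,3], [2,3]
  2-simplices (4): [0,1,2], [0,1,3], [0,2,3], [1,2,3]

so the chain groups are C_0 ≅ Z^4, C_1 ≅ Z^6, C_2 ≅ Z^4.

Boundary ∂_1: C_1 → C_0 sends each edge [p,q] (with p < q) to q − p. For instance
  ∂[1,3] = [3] − [1].
The resulting 4×6 matrix has rank 3, and its Smith normal form has invariant factors (1,1,1).

∂_2: C_2 → C_1 acts by ∂[p,q,r] = [q,r] − [p,r] + [p,q]. For instance
  ∂[0,2,3] = [2,3] − [0,3] + [0,2],
  ∂[1,2,3] = [2,3] − [1,3] + [1,2].
The resulting 6×4 matrix has rank 3, and its Smith normal form has invariant factors (1,1,1).

From H_k ≅ ker(∂_k) / im(∂_{k+1}) we obtain:

  H_0: rank C_0 − rank ∂_1 = 4 − 3 = 1, and the invariant factors of ∂_1 are all 1, so H_0 ≅ Z.

(K is a triangulation of the 2-sphere S^2.)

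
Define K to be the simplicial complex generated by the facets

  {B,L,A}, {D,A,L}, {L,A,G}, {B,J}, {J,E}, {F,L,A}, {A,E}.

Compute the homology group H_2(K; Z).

Order the vertices as A < B < D < E < F < G < J < L. Listing each simplex with vertices in this order, K has dimension 2 with simplices:

  0-simplices (8): A, B, D, E, F, G, J, L
  1-simplices (12): AB, AD, AE, AF, AG, AL, BJ, BL, DL, EJ, FL, GL
  2-simplices (4): ABL, ADL, AFL, AGL

Hence C_0 ≅ Z^8, C_1 ≅ Z^12, C_2 ≅ Z^4.

The boundary map ∂_1: C_1 → C_0 maps an edge to its endpoints' difference, ∂[p,q] = q − p. For instance
  ∂AF = F − A.
The resulting 8×12 matrix has rank 7, and its Smith normal form has invariant factors (1,1,1,1,1,1,1).

∂_2: C_2 → C_1 maps a triangle to the signed sum of its edges. For instance
  ∂AGL = GL − AL + AG,
  ∂AFL = FL − AL + AF.
As a 12×4 matrix over Z this has rank 4, with invariant factors (1,1,1,1).

Reading off H_k = ker ∂_k / im ∂_{k+1}:

  H_2: rank ker ∂_2 − rank ∂_3 = (4 − 4) − 0 = 0, and there is no ∂_3, so H_2 = 0.

H_2 = 0.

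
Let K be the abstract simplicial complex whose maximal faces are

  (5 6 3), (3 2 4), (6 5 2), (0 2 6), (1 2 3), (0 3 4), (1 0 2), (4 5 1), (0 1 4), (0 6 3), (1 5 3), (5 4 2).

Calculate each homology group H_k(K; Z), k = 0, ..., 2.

H_0 ≅ Z,  H_1 ≅ Z/2,  H_2 = 0.

We work with the vertex ordering 0 < 1 < 2 < 3 < 4 < 5 < 6. The simplices of K, each written with vertices in increasing order, are:

  0-simplices (7): [0], [1], [2], [3], [4], [5], [6]
  1-simplices (18): [0,1], [0,2], [0,3], [0,4], [0,6], [1,2], [1,3], [1,4], [1,5], [2,3], [2,4], [2,5], [2,6], [3,4], [3,5], [3,6], [4,5], [5,6]
  2-simplices (12): [0,1,2], [0,1,4], [0,2,6], [0,3,4], [0,3,6], [1,2,3], [1,3,5], [1,4,5], [2,3,4], [2,4,5], [2,5,6], [3,5,6]

giving chain groups C_0 ≅ Z^7, C_1 ≅ Z^18, C_2 ≅ Z^12.

The boundary map ∂_1: C_1 → C_0 sends each edge [p,q] (with p < q) to q − p. For instance
  ∂[1,2] = [2] − [1].
The 7×18 boundary matrix has rank 6 and Smith normal form diag(1,1,1,1,1,1).

∂_2: C_2 → C_1 maps a triangle to the signed sum of its edges. For instance
  ∂[3,5,6] = [5,6] − [3,6] + [3,5],
  ∂[0,1,4] = [1,4] − [0,4] + [0,1].
This gives a 18×12 integer matrix of rank 12; reducing to Smith normal form yields diagonal entries (1,1,1,1,1,1,1,1,1,1,1,2).

Now H_k = ker ∂_k / im ∂_{k+1}, so:

  H_0: rank C_0 − rank ∂_1 = 7 − 6 = 1, and the invariant factors of ∂_1 are all 1, so H_0 ≅ Z.
  H_1: rank ker ∂_1 − rank ∂_2 = (18 − 6) − 12 = 0, and ∂_2 has invariant factor 2 > 1, so H_1 ≅ Z/2.
  H_2: rank ker ∂_2 − rank ∂_3 = (12 − 12) − 0 = 0, and there is no ∂_3, so H_2 ≅ 0.

(K is a triangulation of the real projective plane RP^2.)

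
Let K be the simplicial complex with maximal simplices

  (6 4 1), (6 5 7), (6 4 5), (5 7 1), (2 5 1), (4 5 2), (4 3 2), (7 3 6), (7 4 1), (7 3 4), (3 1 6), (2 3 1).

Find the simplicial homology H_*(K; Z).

Take the total order 1 < 2 < 3 < 4 < 5 < 6 < 7 on the vertex set. Then K (dimension 2) consists of the simplices:

  0-simplices (7): [1], [2], [3], [4], [5], [6], [7]
  1-simplices (18): [1,2], [1,3], [1,4], [1,5], [1,6], [1,7], [2,3], [2,4], [2,5], [3,4], [3,6], [3,7], [4,5], [4,6], [4,7], [5,6], [5,7], [6,7]
  2-simplices (12): [1,2,3], [1,2,5], [1,3,6], [1,4,6], [1,4,7], [1,5,7], [2,3,4], [2,4,5], [3,4,7], [3,6,7], [4,5,6], [5,6,7]

so the chain groups are C_0 ≅ Z^7, C_1 ≅ Z^18, C_2 ≅ Z^12.

The boundary map ∂_1: C_1 → C_0 is given by ∂[p,q] = [q] − [p]. For instance
  ∂[1,2] = [2] − [1].
The resulting 7×18 matrix has rank 6, and its Smith normal form has invariant factors (1,1,1,1,1,1).

∂_2: C_2 → C_1 sends each 2-simplex [p,q,r] to [q,r] − [p,r] + [p,q]. For instance
  ∂[1,4,7] = [4,7] − [1,7] + [1,4],
  ∂[1,3,6] = [3,6] − [1,6] + [1,3].
The 18×12 boundary matrix has rank 12 and Smith normal form diag(1,1,1,1,1,1,1,1,1,1,1,2).

Computing H_k = (kernel of ∂_k) / (image of ∂_{k+1}):

  H_0: rank C_0 − rank ∂_1 = 7 − 6 = 1, and the invariant factors of ∂_1 are all 1, so H_0 ≅ Z.
  H_1: rank ker ∂_1 − rank ∂_2 = (18 − 6) − 12 = 0, and ∂_2 has invariant factor 2 > 1, so H_1 ≅ Z/2Z.
  H_2: rank ker ∂_2 − rank ∂_3 = (12 − 12) − 0 = 0, and there is no ∂_3, so H_2 ≅ 0.

As a check, the Euler characteristic is 7 − 18 + 12 = 1, which agrees with 1 − 0 + 0 = 1.
(K is a triangulation of the real projective plane RP^2.)

H_0 ≅ Z,  H_1 ≅ Z/2Z,  H_2 = 0.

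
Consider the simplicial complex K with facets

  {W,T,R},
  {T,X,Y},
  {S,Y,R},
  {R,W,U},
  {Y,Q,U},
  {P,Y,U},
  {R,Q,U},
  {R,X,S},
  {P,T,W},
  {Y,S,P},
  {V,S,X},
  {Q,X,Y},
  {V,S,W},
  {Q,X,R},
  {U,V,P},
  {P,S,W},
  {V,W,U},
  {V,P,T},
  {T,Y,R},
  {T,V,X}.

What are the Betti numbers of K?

b_0 = 1, b_1 = 1, b_2 = 0.

K has 10 vertices, 30 edges, 20 triangles.
rank ∂_0 = 0, rank ∂_1 = 9 ⇒ b_0 = 10 − 0 − 9 = 1; all invariant factors of ∂_1 are 1 so no torsion. So H_0 ≅ Z.
rank ∂_1 = 9, rank ∂_2 = 20 ⇒ b_1 = 30 − 9 − 20 = 1; ∂_2 has invariant factor(s) [2] giving torsion. So H_1 ≅ Z ⊕ Z/2Z.
rank ∂_2 = 20, rank ∂_3 = 0 ⇒ b_2 = 20 − 20 − 0 = 0. So H_2 ≅ 0.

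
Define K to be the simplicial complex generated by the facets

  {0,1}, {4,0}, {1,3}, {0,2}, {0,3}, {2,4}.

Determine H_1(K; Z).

H_1 = Z^2.

Fix the vertex order 0 < 1 < 2 < 3 < 4 and write every simplex with vertices in increasing order. Then dim K = 1 and the simplices of K are:

  0-simplices (5): [0], [1], [2], [3], [4]
  1-simplices (6): [0,1], [0,2], [0,3], [0,4], [1,3], [2,4]

so the chain groups are C_0 ≅ Z^5, C_1 ≅ Z^6.

Boundary ∂_1: C_1 → C_0 sends each edge [p,q] (with p < q) to q − p.
This gives a 5×6 integer matrix of rank 4; reducing to Smith normal form yields diagonal entries (1,1,1,1).

From H_k ≅ ker(∂_k) / im(∂_{k+1}) we obtain:

  H_1: rank ker ∂_1 − rank ∂_2 = (6 − 4) − 0 = 2, and there is no ∂_2, so H_1 = Z^2.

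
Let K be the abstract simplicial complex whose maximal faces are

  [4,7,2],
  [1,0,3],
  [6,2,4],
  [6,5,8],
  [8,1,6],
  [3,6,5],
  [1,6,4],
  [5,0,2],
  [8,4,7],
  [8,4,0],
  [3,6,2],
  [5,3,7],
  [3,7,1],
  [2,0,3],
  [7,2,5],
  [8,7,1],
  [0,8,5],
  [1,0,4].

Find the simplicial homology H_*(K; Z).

H_0 = Z,  H_1 = Z ⊕ Z/2,  H_2 = 0.

We work with the vertex ordering 0 < 1 < 2 < 3 < 4 < 5 < 6 < 7 < 8. The simplices of K, each written with vertices in increasing order, are:

  0-simplices (9): [0], [1], [2], [3], [4], [5], [6], [7], [8]
  1-simplices (27): (27 of them)
  2-simplices (18): [0,1,3], [0,1,4], [0,2,3], [0,2,5], [0,4,8], [0,5,8], [1,3,7], [1,4,6], [1,6,8], [1,7,8], [2,3,6], [2,4,6], [2,4,7], [2,5,7], [3,5,6], [3,5,7], [4,7,8], [5,6,8]

giving chain groups C_0 ≅ Z^9, C_1 ≅ Z^27, C_2 ≅ Z^18.

The boundary map ∂_1: C_1 → C_0 is given by ∂[p,q] = [q] − [p]. For instance
  ∂[2,4] = [4] − [2].
The 9×27 boundary matrix has rank 8 and Smith normal form diag(1,1,1,1,1,1,1,1).

Boundary ∂_2: C_2 → C_1 maps a triangle to the signed sum of its edges. For instance
  ∂[0,1,4] = [1,4] − [0,4] + [0,1],
  ∂[0,1,3] = [1,3] − [0,3] + [0,1].
As a 27×18 matrix over Z this has rank 18, with invariant factors (1,1,1,1,1,1,1,1,1,1,1,1,1,1,1,1,1,2).

From H_k ≅ ker(∂_k) / im(∂_{k+1}) we obtain:

  H_0: rank C_0 − rank ∂_1 = 9 − 8 = 1, and the invariant factors of ∂_1 are all 1, so H_0 = Z.
  H_1: rank ker ∂_1 − rank ∂_2 = (27 − 8) − 18 = 1, and ∂_2 has invariant factor 2 > 1, so H_1 = Z ⊕ Z/2.
  H_2: rank ker ∂_2 − rank ∂_3 = (18 − 18) − 0 = 0, and there is no ∂_3, so H_2 = 0.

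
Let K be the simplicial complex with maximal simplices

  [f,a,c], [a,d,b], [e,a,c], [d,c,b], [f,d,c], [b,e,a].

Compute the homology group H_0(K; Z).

We work with the vertex ordering a < b < c < d < e < f. The simplices of K, each written with vertices in increasing order, are:

  0-simplices (6): a, b, c, d, e, f
  1-simplices (12): ab, ac, ad, ae, af, bc, bd, be, cd, ce, cf, df
  2-simplices (6): abd, abe, ace, acf, bcd, cdf

so the chain groups are C_0 ≅ Z^6, C_1 ≅ Z^12, C_2 ≅ Z^6.

The boundary map ∂_1: C_1 → C_0 maps an edge to its endpoints' difference, ∂[p,q] = q − p. For instance
  ∂bd = d − b.
This gives a 6×12 integer matrix of rank 5; reducing to Smith normal form yields diagonal entries (1,1,1,1,1).

∂_2: C_2 → C_1 acts by ∂[p,q,r] = [q,r] − [p,r] + [p,q]. For instance
  ∂bcd = cd − bd + bc,
  ∂abd = bd − ad + ab.
The 12×6 boundary matrix has rank 6 and Smith normal form diag(1,1,1,1,1,1).

Computing H_k = (kernel of ∂_k) / (image of ∂_{k+1}):

  H_0: rank C_0 − rank ∂_1 = 6 − 5 = 1, and the invariant factors of ∂_1 are all 1, so H_0 = Z.

(K is a triangulation of the cylinder S^1 x I.)

H_0 ≅ Z.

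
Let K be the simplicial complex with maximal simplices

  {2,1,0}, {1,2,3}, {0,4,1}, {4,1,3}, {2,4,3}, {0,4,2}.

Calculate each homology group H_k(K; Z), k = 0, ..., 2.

H_0 = Z,  H_1 = 0,  H_2 = Z.

Take the total order 0 < 1 < 2 < 3 < 4 on the vertex set. Then K (dimension 2) consists of the simplices:

  0-simplices (5): [0], [1], [2], [3], [4]
  1-simplices (9): [0,1], [0,2], [0,4], [1,2], [1,3], [1,4], [2,3], [2,4], [3,4]
  2-simplices (6): [0,1,2], [0,1,4], [0,2,4], [1,2,3], [1,3,4], [2,3,4]

Hence C_0 ≅ Z^5, C_1 ≅ Z^9, C_2 ≅ Z^6.

The boundary map ∂_1: C_1 → C_0 is given by ∂[p,q] = [q] − [p]. For instance
  ∂[0,2] = [2] − [0].
As a 5×9 matrix over Z this has rank 4, with invariant factors (1,1,1,1).

∂_2: C_2 → C_1 maps a triangle to the signed sum of its edges. For instance
  ∂[1,3,4] = [3,4] − [1,4] + [1,3],
  ∂[0,2,4] = [2,4] − [0,4] + [0,2].
This gives a 9×6 integer matrix of rank 5; reducing to Smith normal form yields diagonal entries (1,1,1,1,1).

From H_k ≅ ker(∂_k) / im(∂_{k+1}) we obtain:

  H_0: rank C_0 − rank ∂_1 = 5 − 4 = 1, and the invariant factors of ∂_1 are all 1, so H_0 = Z.
  H_1: rank ker ∂_1 − rank ∂_2 = (9 − 4) − 5 = 0, and the invariant factors of ∂_2 are all 1, so H_1 = 0.
  H_2: rank ker ∂_2 − rank ∂_3 = (6 − 5) − 0 = 1, and there is no ∂_3, so H_2 = Z.

As a check, the Euler characteristic is 5 − 9 + 6 = 2, which agrees with 1 − 0 + 1 = 2.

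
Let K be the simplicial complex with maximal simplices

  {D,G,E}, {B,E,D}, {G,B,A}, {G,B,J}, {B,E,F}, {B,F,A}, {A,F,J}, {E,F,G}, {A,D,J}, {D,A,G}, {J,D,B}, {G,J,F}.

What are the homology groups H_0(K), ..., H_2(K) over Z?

Order the vertices as A < B < D < E < F < G < J. Listing each simplex with vertices in this order, K has dimension 2 with simplices:

  0-simplices (7): A, B, D, E, F, G, J
  1-simplices (18): AB, AD, AF, AG, AJ, BD, BE, BF, BG, BJ, DE, DG, DJ, EF, EG, FG, FJ, GJ
  2-simplices (12): ABF, ABG, ADG, ADJ, AFJ, BDE, BDJ, BEF, BGJ, DEG, EFG, FGJ

giving chain groups C_0 ≅ Z^7, C_1 ≅ Z^18, C_2 ≅ Z^12.

The boundary map ∂_1: C_1 → C_0 maps an edge to its endpoints' difference, ∂[p,q] = q − p.
The resulting 7×18 matrix has rank 6, and its Smith normal form has invariant factors (1,1,1,1,1,1).

∂_2: C_2 → C_1 acts by ∂[p,q,r] = [q,r] − [p,r] + [p,q]. For instance
  ∂EFG = FG − EG + EF,
  ∂ADJ = DJ − AJ + AD.
As a 18×12 matrix over Z this has rank 12, with invariant factors (1,1,1,1,1,1,1,1,1,1,1,2).

Now H_k = ker ∂_k / im ∂_{k+1}, so:

  H_0: rank C_0 − rank ∂_1 = 7 − 6 = 1, and the invariant factors of ∂_1 are all 1, so H_0 = Z.
  H_1: rank ker ∂_1 − rank ∂_2 = (18 − 6) − 12 = 0, and ∂_2 has invariant factor 2 > 1, so H_1 = Z/2.
  H_2: rank ker ∂_2 − rank ∂_3 = (12 − 12) − 0 = 0, and there is no ∂_3, so H_2 = 0.

As a check, the Euler characteristic is 7 − 18 + 12 = 1, which agrees with 1 − 0 + 0 = 1.

H_0 = Z,  H_1 = Z/2,  H_2 = 0.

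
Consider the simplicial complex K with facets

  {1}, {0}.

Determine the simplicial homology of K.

H_0 = Z^2.

Fix the vertex order 0 < 1 and write every simplex with vertices in increasing order. Then dim K = 0 and the simplices of K are:

  0-simplices (2): [0], [1]

giving chain groups C_0 ≅ Z^2.

Computing H_k = (kernel of ∂_k) / (image of ∂_{k+1}):

  H_0: rank C_0 − rank ∂_1 = 2 − 0 = 2, and there is no ∂_1, so H_0 = Z^2.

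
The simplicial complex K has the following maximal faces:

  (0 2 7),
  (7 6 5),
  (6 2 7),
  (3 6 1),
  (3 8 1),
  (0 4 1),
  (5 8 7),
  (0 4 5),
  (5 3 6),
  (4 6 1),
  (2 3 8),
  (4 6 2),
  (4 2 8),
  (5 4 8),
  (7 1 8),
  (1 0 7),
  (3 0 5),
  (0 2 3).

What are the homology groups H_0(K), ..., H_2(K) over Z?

H_0 ≅ Z,  H_1 ≅ Z^2,  H_2 ≅ Z.

Take the total order 0 < 1 < 2 < 3 < 4 < 5 < 6 < 7 < 8 on the vertex set. Then K (dimension 2) consists of the simplices:

  0-simplices (9): [0], [1], [2], [3], [4], [5], [6], [7], [8]
  1-simplices (27): (27 of them)
  2-simplices (18): [0,1,4], [0,1,7], [0,2,3], [0,2,7], [0,3,5], [0,4,5], [1,3,6], [1,3,8], [1,4,6], [1,7,8], [2,3,8], [2,4,6], [2,4,8], [2,6,7], [3,5,6], [4,5,8], [5,6,7], [5,7,8]

giving chain groups C_0 ≅ Z^9, C_1 ≅ Z^27, C_2 ≅ Z^18.

Boundary ∂_1: C_1 → C_0 sends each edge [p,q] (with p < q) to q − p.
The resulting 9×27 matrix has rank 8, and its Smith normal form has invariant factors (1,1,1,1,1,1,1,1).

The boundary map ∂_2: C_2 → C_1 maps a triangle to the signed sum of its edges. For instance
  ∂[2,4,8] = [4,8] − [2,8] + [2,4],
  ∂[0,4,5] = [4,5] − [0,5] + [0,4].
The 27×18 boundary matrix has rank 17 and Smith normal form diag(1,1,1,1,1,1,1,1,1,1,1,1,1,1,1,1,1).

Now H_k = ker ∂_k / im ∂_{k+1}, so:

  H_0: rank C_0 − rank ∂_1 = 9 − 8 = 1, and the invariant factors of ∂_1 are all 1, so H_0 = Z.
  H_1: rank ker ∂_1 − rank ∂_2 = (27 − 8) − 17 = 2, and the invariant factors of ∂_2 are all 1, so H_1 = Z^2.
  H_2: rank ker ∂_2 − rank ∂_3 = (18 − 17) − 0 = 1, and there is no ∂_3, so H_2 = Z.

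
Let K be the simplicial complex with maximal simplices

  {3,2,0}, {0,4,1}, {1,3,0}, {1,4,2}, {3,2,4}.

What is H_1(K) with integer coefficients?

We work with the vertex ordering 0 < 1 < 2 < 3 < 4. The simplices of K, each written with vertices in increasing order, are:

  0-simplices (5): [0], [1], [2], [3], [4]
  1-simplices (10): [0,1], [0,2], [0,3], [0,4], [1,2], [1,3], [1,4], [2,3], [2,4], [3,4]
  2-simplices (5): [0,1,3], [0,1,4], [0,2,3], [1,2,4], [2,3,4]

giving chain groups C_0 ≅ Z^5, C_1 ≅ Z^10, C_2 ≅ Z^5.

The boundary map ∂_1: C_1 → C_0 maps an edge to its endpoints' difference, ∂[p,q] = q − p. For instance
  ∂[0,2] = [2] − [0].
The 5×10 boundary matrix has rank 4 and Smith normal form diag(1,1,1,1).

The boundary map ∂_2: C_2 → C_1 maps a triangle to the signed sum of its edges. For instance
  ∂[2,3,4] = [3,4] − [2,4] + [2,3],
  ∂[0,2,3] = [2,3] − [0,3] + [0,2].
As a 10×5 matrix over Z this has rank 5, with invariant factors (1,1,1,1,1).

From H_k ≅ ker(∂_k) / im(∂_{k+1}) we obtain:

  H_1: rank ker ∂_1 − rank ∂_2 = (10 − 4) − 5 = 1, and the invariant factors of ∂_2 are all 1, so H_1 ≅ Z.

(K is a triangulation of the Möbius band.)

H_1 = Z.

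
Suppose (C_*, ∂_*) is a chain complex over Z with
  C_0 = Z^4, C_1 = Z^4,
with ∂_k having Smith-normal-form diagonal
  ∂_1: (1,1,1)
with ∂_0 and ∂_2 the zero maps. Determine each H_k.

H_0 ≅ Z,  H_1 ≅ Z.

H_0: b_0 = 4 − 0 − 3 = 1; torsion from ∂_1 factors > 1: none. So H_0 ≅ Z.
H_1: b_1 = 4 − 3 − 0 = 1; torsion from ∂_2 factors > 1: none. So H_1 ≅ Z.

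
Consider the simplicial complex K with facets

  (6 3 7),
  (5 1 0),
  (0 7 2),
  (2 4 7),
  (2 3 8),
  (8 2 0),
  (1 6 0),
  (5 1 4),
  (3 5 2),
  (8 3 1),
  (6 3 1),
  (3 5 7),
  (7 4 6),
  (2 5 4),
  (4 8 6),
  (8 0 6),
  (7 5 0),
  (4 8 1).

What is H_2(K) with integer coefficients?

K has 9 vertices, 27 edges, 18 triangles.
rank ∂_2 = 18, rank ∂_3 = 0 ⇒ b_2 = 18 − 18 − 0 = 0. So H_2 = 0.

H_2 = 0.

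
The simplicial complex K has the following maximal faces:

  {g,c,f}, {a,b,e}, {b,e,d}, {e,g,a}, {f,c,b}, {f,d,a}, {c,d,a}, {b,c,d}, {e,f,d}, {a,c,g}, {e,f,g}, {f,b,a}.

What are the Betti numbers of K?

Fix the vertex order a < b < c < d < e < f < g and write every simplex with vertices in increasing order. Then dim K = 2 and the simplices of K are:

  0-simplices (7): a, b, c, d, e, f, g
  1-simplices (18): ab, ac, ad, ae, af, ag, bc, bd, be, bf, cd, cf, cg, de, df, ef, eg, fg
  2-simplices (12): abe, abf, acd, acg, adf, aeg, bcd, bcf, bde, cfg, def, efg

so the chain groups are C_0 ≅ Z^7, C_1 ≅ Z^18, C_2 ≅ Z^12.

Boundary ∂_1: C_1 → C_0 maps an edge to its endpoints' difference, ∂[p,q] = q − p.
As a 7×18 matrix over Z this has rank 6, with invariant factors (1,1,1,1,1,1).

Boundary ∂_2: C_2 → C_1 acts by ∂[p,q,r] = [q,r] − [p,r] + [p,q]. For instance
  ∂bde = de − be + bd,
  ∂def = ef − df + de.
This gives a 18×12 integer matrix of rank 12; reducing to Smith normal form yields diagonal entries (1,1,1,1,1,1,1,1,1,1,1,2).

From H_k ≅ ker(∂_k) / im(∂_{k+1}) we obtain:

  H_0: rank C_0 − rank ∂_1 = 7 − 6 = 1, and the invariant factors of ∂_1 are all 1, so H_0 = Z.
  H_1: rank ker ∂_1 − rank ∂_2 = (18 − 6) − 12 = 0, and ∂_2 has invariant factor 2 > 1, so H_1 = Z/2Z.
  H_2: rank ker ∂_2 − rank ∂_3 = (12 − 12) − 0 = 0, and there is no ∂_3, so H_2 = 0.

Hence the Betti numbers are b_0 = 1, b_1 = 0, b_2 = 0.

b_0 = 1, b_1 = 0, b_2 = 0.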